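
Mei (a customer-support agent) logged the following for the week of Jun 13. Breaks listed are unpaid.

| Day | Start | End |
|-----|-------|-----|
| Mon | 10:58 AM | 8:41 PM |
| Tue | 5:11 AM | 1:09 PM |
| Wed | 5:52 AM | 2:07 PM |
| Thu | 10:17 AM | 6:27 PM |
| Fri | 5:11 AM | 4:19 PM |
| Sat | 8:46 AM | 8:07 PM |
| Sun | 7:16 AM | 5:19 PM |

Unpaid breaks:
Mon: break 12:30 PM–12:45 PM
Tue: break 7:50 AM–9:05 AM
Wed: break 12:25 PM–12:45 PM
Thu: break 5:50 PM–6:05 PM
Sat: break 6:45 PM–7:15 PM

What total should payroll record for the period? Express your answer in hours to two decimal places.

64.05 hours

Mon: 10:58 AM–8:41 PM = 9 h 43 min; less 15 min break → 9 h 28 min
Tue: 5:11 AM–1:09 PM = 7 h 58 min; less 75 min break → 6 h 43 min
Wed: 5:52 AM–2:07 PM = 8 h 15 min; less 20 min break → 7 h 55 min
Thu: 10:17 AM–6:27 PM = 8 h 10 min; less 15 min break → 7 h 55 min
Fri: 5:11 AM–4:19 PM = 11 h 8 min
Sat: 8:46 AM–8:07 PM = 11 h 21 min; less 30 min break → 10 h 51 min
Sun: 7:16 AM–5:19 PM = 10 h 3 min
Total: 9 h 28 min + 6 h 43 min + 7 h 55 min + 7 h 55 min + 11 h 8 min + 10 h 51 min + 10 h 3 min = 64 h 3 min.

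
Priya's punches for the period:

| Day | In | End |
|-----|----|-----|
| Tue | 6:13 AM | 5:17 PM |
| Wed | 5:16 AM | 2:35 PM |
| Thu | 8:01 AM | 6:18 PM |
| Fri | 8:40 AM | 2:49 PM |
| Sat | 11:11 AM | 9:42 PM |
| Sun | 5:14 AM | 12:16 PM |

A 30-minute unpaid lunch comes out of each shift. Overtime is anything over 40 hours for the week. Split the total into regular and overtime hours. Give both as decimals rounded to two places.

Regular 40.00 hours, overtime 11.37 hours

Tue: 6:13 AM–5:17 PM = 11 h 4 min; less 30 min break → 10 h 34 min
Wed: 5:16 AM–2:35 PM = 9 h 19 min; less 30 min break → 8 h 49 min
Thu: 8:01 AM–6:18 PM = 10 h 17 min; less 30 min break → 9 h 47 min
Fri: 8:40 AM–2:49 PM = 6 h 9 min; less 30 min break → 5 h 39 min
Sat: 11:11 AM–9:42 PM = 10 h 31 min; less 30 min break → 10 h 1 min
Sun: 5:14 AM–12:16 PM = 7 h 2 min; less 30 min break → 6 h 32 min
Total worked: 51 h 22 min = 51.37 h.
Threshold 40 h → overtime 11 h 22 min, regular 40 h 0 min.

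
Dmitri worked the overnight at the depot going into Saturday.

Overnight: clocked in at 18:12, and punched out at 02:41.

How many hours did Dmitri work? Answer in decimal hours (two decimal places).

Overnight: 18:12 → midnight = 5 h 48 min; midnight → 02:41 = 2 h 41 min; span 8 h 29 min

8.48 hours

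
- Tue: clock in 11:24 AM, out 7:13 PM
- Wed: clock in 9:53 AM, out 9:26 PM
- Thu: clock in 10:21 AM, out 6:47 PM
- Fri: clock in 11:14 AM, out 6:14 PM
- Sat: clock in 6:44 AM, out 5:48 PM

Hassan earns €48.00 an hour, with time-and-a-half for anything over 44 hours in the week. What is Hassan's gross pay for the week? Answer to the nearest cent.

€2246.40

Tue: 11:24 AM–7:13 PM = 7 h 49 min
Wed: 9:53 AM–9:26 PM = 11 h 33 min
Thu: 10:21 AM–6:47 PM = 8 h 26 min
Fri: 11:14 AM–6:14 PM = 7 h 0 min
Sat: 6:44 AM–5:48 PM = 11 h 4 min
Total worked: 45 h 52 min = 2752 min.
Regular 44 h 0 min = 2640 min at €48.00/h; overtime 1 h 52 min = 112 min at €72.00/h.
Pay = (2640 × €48.00 + 112 × €72.00) ÷ 60 = €2246.40.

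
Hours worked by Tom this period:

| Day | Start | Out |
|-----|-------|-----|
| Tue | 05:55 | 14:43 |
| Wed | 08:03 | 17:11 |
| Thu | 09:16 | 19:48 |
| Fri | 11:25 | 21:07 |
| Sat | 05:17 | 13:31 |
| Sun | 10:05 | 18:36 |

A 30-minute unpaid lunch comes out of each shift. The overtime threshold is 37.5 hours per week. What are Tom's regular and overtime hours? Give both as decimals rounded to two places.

Regular 37.50 hours, overtime 14.42 hours

Tue: 05:55–14:43 = 8 h 48 min; less 30 min break → 8 h 18 min
Wed: 08:03–17:11 = 9 h 8 min; less 30 min break → 8 h 38 min
Thu: 09:16–19:48 = 10 h 32 min; less 30 min break → 10 h 2 min
Fri: 11:25–21:07 = 9 h 42 min; less 30 min break → 9 h 12 min
Sat: 05:17–13:31 = 8 h 14 min; less 30 min break → 7 h 44 min
Sun: 10:05–18:36 = 8 h 31 min; less 30 min break → 8 h 1 min
Total worked: 51 h 55 min = 51.92 h.
Threshold 37.5 h → overtime 14 h 25 min, regular 37 h 30 min.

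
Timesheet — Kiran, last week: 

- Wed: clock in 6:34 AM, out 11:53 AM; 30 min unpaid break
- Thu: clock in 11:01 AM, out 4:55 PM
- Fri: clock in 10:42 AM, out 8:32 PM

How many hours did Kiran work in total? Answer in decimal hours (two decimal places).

20.55 hours

Wed: 6:34 AM–11:53 AM = 5 h 19 min; less 30 min break → 4 h 49 min
Thu: 11:01 AM–4:55 PM = 5 h 54 min
Fri: 10:42 AM–8:32 PM = 9 h 50 min
Total: 4 h 49 min + 5 h 54 min + 9 h 50 min = 20 h 33 min.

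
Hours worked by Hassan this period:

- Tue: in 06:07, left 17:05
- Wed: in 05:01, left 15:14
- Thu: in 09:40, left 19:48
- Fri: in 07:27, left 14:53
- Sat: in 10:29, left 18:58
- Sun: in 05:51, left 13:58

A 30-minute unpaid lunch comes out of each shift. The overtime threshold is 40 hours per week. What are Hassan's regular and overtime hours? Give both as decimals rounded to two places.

Tue: 06:07–17:05 = 10 h 58 min; less 30 min break → 10 h 28 min
Wed: 05:01–15:14 = 10 h 13 min; less 30 min break → 9 h 43 min
Thu: 09:40–19:48 = 10 h 8 min; less 30 min break → 9 h 38 min
Fri: 07:27–14:53 = 7 h 26 min; less 30 min break → 6 h 56 min
Sat: 10:29–18:58 = 8 h 29 min; less 30 min break → 7 h 59 min
Sun: 05:51–13:58 = 8 h 7 min; less 30 min break → 7 h 37 min
Total worked: 52 h 21 min = 52.35 h.
Threshold 40 h → overtime 12 h 21 min, regular 40 h 0 min.

Regular 40.00 hours, overtime 12.35 hours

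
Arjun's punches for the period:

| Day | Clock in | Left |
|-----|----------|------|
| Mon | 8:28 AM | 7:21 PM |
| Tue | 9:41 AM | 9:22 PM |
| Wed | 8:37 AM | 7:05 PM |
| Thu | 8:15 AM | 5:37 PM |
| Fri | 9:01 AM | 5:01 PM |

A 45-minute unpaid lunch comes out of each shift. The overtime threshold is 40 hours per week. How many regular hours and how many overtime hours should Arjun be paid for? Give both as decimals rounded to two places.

Regular 40.00 hours, overtime 6.65 hours

Mon: 8:28 AM–7:21 PM = 10 h 53 min; less 45 min break → 10 h 8 min
Tue: 9:41 AM–9:22 PM = 11 h 41 min; less 45 min break → 10 h 56 min
Wed: 8:37 AM–7:05 PM = 10 h 28 min; less 45 min break → 9 h 43 min
Thu: 8:15 AM–5:37 PM = 9 h 22 min; less 45 min break → 8 h 37 min
Fri: 9:01 AM–5:01 PM = 8 h 0 min; less 45 min break → 7 h 15 min
Total worked: 46 h 39 min = 46.65 h.
Threshold 40 h → overtime 6 h 39 min, regular 40 h 0 min.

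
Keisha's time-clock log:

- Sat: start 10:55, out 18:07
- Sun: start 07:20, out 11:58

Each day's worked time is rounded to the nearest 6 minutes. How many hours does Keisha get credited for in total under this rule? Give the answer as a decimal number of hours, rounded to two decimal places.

Sat: 10:55–18:07 = 7 h 12 min → rounds to 7 h 12 min
Sun: 07:20–11:58 = 4 h 38 min → rounds to 4 h 36 min
Total credited: 11 h 48 min.

11.80 hours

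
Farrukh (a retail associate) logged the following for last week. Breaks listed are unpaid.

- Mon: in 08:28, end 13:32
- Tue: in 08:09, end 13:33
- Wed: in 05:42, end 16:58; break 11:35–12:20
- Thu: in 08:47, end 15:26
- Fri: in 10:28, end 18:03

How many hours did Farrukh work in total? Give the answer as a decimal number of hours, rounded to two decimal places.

Mon: 08:28–13:32 = 5 h 4 min
Tue: 08:09–13:33 = 5 h 24 min
Wed: 05:42–16:58 = 11 h 16 min; less 45 min break → 10 h 31 min
Thu: 08:47–15:26 = 6 h 39 min
Fri: 10:28–18:03 = 7 h 35 min
Total: 5 h 4 min + 5 h 24 min + 10 h 31 min + 6 h 39 min + 7 h 35 min = 35 h 13 min.

35.22 hours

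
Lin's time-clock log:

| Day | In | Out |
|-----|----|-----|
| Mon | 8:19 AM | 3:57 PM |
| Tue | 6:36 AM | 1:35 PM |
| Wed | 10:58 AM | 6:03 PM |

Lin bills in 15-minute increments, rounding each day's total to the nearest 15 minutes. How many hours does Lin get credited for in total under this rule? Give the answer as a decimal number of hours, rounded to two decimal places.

Mon: 8:19 AM–3:57 PM = 7 h 38 min → rounds to 7 h 45 min
Tue: 6:36 AM–1:35 PM = 6 h 59 min → rounds to 7 h 0 min
Wed: 10:58 AM–6:03 PM = 7 h 5 min → rounds to 7 h 0 min
Total credited: 21 h 45 min.

21.75 hours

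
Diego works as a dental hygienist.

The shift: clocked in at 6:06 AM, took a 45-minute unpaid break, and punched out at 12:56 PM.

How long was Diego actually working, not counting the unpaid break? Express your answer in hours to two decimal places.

The shift: 6:06 AM–12:56 PM = 6 h 50 min; less 45 min break → 6 h 5 min

6.08 hours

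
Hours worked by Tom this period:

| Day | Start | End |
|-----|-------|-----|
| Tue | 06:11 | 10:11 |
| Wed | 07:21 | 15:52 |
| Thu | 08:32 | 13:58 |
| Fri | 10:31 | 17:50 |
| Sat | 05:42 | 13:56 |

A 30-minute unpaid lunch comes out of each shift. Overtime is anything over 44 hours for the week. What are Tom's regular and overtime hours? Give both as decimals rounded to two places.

Regular 31.00 hours, overtime 0.00 hours

Tue: 06:11–10:11 = 4 h 0 min; less 30 min break → 3 h 30 min
Wed: 07:21–15:52 = 8 h 31 min; less 30 min break → 8 h 1 min
Thu: 08:32–13:58 = 5 h 26 min; less 30 min break → 4 h 56 min
Fri: 10:31–17:50 = 7 h 19 min; less 30 min break → 6 h 49 min
Sat: 05:42–13:56 = 8 h 14 min; less 30 min break → 7 h 44 min
Total worked: 31 h 0 min = 31.00 h.
Threshold 44 h → overtime 0 h 0 min, regular 31 h 0 min.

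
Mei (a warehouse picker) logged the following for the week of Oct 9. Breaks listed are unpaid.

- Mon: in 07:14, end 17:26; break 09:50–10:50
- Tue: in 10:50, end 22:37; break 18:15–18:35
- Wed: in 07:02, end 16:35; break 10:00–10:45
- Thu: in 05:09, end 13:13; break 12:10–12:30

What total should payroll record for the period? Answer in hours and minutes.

37 h 11 min

Mon: 07:14–17:26 = 10 h 12 min; less 60 min break → 9 h 12 min
Tue: 10:50–22:37 = 11 h 47 min; less 20 min break → 11 h 27 min
Wed: 07:02–16:35 = 9 h 33 min; less 45 min break → 8 h 48 min
Thu: 05:09–13:13 = 8 h 4 min; less 20 min break → 7 h 44 min
Total: 9 h 12 min + 11 h 27 min + 8 h 48 min + 7 h 44 min = 37 h 11 min.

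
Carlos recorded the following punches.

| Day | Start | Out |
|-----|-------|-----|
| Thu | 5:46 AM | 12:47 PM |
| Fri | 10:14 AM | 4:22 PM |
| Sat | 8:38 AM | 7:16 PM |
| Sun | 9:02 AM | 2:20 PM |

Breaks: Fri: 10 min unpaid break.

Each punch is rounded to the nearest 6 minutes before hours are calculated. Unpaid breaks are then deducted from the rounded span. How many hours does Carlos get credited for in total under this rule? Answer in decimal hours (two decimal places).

Thu: in 5:46 AM→5:48 AM, out 12:47 PM→12:48 PM; 7 h 0 min
Fri: in 10:14 AM→10:12 AM, out 4:22 PM→4:24 PM; 6 h 12 min − 10 min = 6 h 2 min
Sat: in 8:38 AM→8:36 AM, out 7:16 PM→7:18 PM; 10 h 42 min
Sun: in 9:02 AM→9:00 AM, out 2:20 PM→2:18 PM; 5 h 18 min
Total credited: 29 h 2 min.

29.03 hours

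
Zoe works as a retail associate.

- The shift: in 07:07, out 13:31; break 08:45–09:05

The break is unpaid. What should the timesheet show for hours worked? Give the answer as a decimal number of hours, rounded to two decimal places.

The shift: 07:07–13:31 = 6 h 24 min; less 20 min break → 6 h 4 min

6.07 hours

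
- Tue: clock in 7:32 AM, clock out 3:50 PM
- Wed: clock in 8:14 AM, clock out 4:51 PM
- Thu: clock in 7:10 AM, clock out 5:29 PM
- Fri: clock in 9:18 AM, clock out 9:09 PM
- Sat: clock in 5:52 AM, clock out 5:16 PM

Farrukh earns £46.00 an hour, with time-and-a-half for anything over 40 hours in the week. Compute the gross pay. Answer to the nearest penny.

£2563.35

Tue: 7:32 AM–3:50 PM = 8 h 18 min
Wed: 8:14 AM–4:51 PM = 8 h 37 min
Thu: 7:10 AM–5:29 PM = 10 h 19 min
Fri: 9:18 AM–9:09 PM = 11 h 51 min
Sat: 5:52 AM–5:16 PM = 11 h 24 min
Total worked: 50 h 29 min = 3029 min.
Regular 40 h 0 min = 2400 min at £46.00/h; overtime 10 h 29 min = 629 min at £69.00/h.
Pay = (2400 × £46.00 + 629 × £69.00) ÷ 60 = £2563.35.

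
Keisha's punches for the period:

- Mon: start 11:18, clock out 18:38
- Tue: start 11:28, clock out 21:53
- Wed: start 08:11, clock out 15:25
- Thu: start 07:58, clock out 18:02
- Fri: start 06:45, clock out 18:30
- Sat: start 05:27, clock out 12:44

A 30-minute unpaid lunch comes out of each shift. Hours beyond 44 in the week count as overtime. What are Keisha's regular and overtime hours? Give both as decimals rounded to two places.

Mon: 11:18–18:38 = 7 h 20 min; less 30 min break → 6 h 50 min
Tue: 11:28–21:53 = 10 h 25 min; less 30 min break → 9 h 55 min
Wed: 08:11–15:25 = 7 h 14 min; less 30 min break → 6 h 44 min
Thu: 07:58–18:02 = 10 h 4 min; less 30 min break → 9 h 34 min
Fri: 06:45–18:30 = 11 h 45 min; less 30 min break → 11 h 15 min
Sat: 05:27–12:44 = 7 h 17 min; less 30 min break → 6 h 47 min
Total worked: 51 h 5 min = 51.08 h.
Threshold 44 h → overtime 7 h 5 min, regular 44 h 0 min.

Regular 44.00 hours, overtime 7.08 hours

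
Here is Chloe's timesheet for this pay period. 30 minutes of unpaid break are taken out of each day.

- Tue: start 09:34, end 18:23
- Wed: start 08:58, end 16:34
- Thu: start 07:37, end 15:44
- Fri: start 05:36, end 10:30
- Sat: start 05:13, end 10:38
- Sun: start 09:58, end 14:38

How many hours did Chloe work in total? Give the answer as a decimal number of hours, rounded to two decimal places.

36.52 hours

Tue: 09:34–18:23 = 8 h 49 min; less 30 min break → 8 h 19 min
Wed: 08:58–16:34 = 7 h 36 min; less 30 min break → 7 h 6 min
Thu: 07:37–15:44 = 8 h 7 min; less 30 min break → 7 h 37 min
Fri: 05:36–10:30 = 4 h 54 min; less 30 min break → 4 h 24 min
Sat: 05:13–10:38 = 5 h 25 min; less 30 min break → 4 h 55 min
Sun: 09:58–14:38 = 4 h 40 min; less 30 min break → 4 h 10 min
Total: 8 h 19 min + 7 h 6 min + 7 h 37 min + 4 h 24 min + 4 h 55 min + 4 h 10 min = 36 h 31 min.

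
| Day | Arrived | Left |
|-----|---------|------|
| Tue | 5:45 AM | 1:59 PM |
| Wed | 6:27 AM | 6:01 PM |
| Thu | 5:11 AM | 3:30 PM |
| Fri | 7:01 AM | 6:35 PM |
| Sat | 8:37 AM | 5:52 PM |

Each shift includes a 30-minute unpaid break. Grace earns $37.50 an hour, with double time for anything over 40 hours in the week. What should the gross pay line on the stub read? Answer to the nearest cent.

$2132.50

Tue: 5:45 AM–1:59 PM = 8 h 14 min; less 30 min break → 7 h 44 min
Wed: 6:27 AM–6:01 PM = 11 h 34 min; less 30 min break → 11 h 4 min
Thu: 5:11 AM–3:30 PM = 10 h 19 min; less 30 min break → 9 h 49 min
Fri: 7:01 AM–6:35 PM = 11 h 34 min; less 30 min break → 11 h 4 min
Sat: 8:37 AM–5:52 PM = 9 h 15 min; less 30 min break → 8 h 45 min
Total worked: 48 h 26 min = 2906 min.
Regular 40 h 0 min = 2400 min at $37.50/h; overtime 8 h 26 min = 506 min at $75.00/h.
Pay = (2400 × $37.50 + 506 × $75.00) ÷ 60 = $2132.50.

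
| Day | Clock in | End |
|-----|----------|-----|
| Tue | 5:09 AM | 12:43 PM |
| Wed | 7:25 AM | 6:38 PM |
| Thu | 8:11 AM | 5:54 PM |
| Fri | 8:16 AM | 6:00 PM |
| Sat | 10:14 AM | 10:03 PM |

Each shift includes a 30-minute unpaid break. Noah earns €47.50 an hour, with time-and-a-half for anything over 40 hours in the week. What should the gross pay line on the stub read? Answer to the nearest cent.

€2437.94

Tue: 5:09 AM–12:43 PM = 7 h 34 min; less 30 min break → 7 h 4 min
Wed: 7:25 AM–6:38 PM = 11 h 13 min; less 30 min break → 10 h 43 min
Thu: 8:11 AM–5:54 PM = 9 h 43 min; less 30 min break → 9 h 13 min
Fri: 8:16 AM–6:00 PM = 9 h 44 min; less 30 min break → 9 h 14 min
Sat: 10:14 AM–10:03 PM = 11 h 49 min; less 30 min break → 11 h 19 min
Total worked: 47 h 33 min = 2853 min.
Regular 40 h 0 min = 2400 min at €47.50/h; overtime 7 h 33 min = 453 min at €71.25/h.
Pay = (2400 × €47.50 + 453 × €71.25) ÷ 60 = €2437.94.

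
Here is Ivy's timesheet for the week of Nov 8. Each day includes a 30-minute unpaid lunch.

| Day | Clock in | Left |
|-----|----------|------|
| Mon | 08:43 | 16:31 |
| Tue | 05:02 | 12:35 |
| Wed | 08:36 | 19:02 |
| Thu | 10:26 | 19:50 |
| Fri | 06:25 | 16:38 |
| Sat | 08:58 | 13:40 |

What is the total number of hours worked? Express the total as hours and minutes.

47 h 6 min

Mon: 08:43–16:31 = 7 h 48 min; less 30 min break → 7 h 18 min
Tue: 05:02–12:35 = 7 h 33 min; less 30 min break → 7 h 3 min
Wed: 08:36–19:02 = 10 h 26 min; less 30 min break → 9 h 56 min
Thu: 10:26–19:50 = 9 h 24 min; less 30 min break → 8 h 54 min
Fri: 06:25–16:38 = 10 h 13 min; less 30 min break → 9 h 43 min
Sat: 08:58–13:40 = 4 h 42 min; less 30 min break → 4 h 12 min
Total: 7 h 18 min + 7 h 3 min + 9 h 56 min + 8 h 54 min + 9 h 43 min + 4 h 12 min = 47 h 6 min.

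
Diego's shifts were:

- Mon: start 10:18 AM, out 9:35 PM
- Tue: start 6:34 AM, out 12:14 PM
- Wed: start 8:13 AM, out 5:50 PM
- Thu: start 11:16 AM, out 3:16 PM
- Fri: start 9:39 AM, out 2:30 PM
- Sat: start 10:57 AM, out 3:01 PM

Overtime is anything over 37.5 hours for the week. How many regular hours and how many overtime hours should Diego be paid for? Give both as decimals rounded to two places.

Regular 37.50 hours, overtime 1.98 hours

Mon: 10:18 AM–9:35 PM = 11 h 17 min
Tue: 6:34 AM–12:14 PM = 5 h 40 min
Wed: 8:13 AM–5:50 PM = 9 h 37 min
Thu: 11:16 AM–3:16 PM = 4 h 0 min
Fri: 9:39 AM–2:30 PM = 4 h 51 min
Sat: 10:57 AM–3:01 PM = 4 h 4 min
Total worked: 39 h 29 min = 39.48 h.
Threshold 37.5 h → overtime 1 h 59 min, regular 37 h 30 min.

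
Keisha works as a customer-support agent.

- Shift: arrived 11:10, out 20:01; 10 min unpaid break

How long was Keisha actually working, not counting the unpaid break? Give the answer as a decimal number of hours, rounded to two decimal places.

8.68 hours

Shift: 11:10–20:01 = 8 h 51 min; less 10 min break → 8 h 41 min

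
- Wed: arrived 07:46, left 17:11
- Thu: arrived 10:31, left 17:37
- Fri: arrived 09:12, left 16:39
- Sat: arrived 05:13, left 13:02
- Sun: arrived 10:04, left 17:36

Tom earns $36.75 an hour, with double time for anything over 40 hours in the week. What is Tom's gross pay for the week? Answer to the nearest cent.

Wed: 07:46–17:11 = 9 h 25 min
Thu: 10:31–17:37 = 7 h 6 min
Fri: 09:12–16:39 = 7 h 27 min
Sat: 05:13–13:02 = 7 h 49 min
Sun: 10:04–17:36 = 7 h 32 min
Total worked: 39 h 19 min = 2359 min.
Regular 39 h 19 min = 2359 min at $36.75/h; overtime 0 h 0 min = 0 min at $73.50/h.
Pay = (2359 × $36.75 + 0 × $73.50) ÷ 60 = $1444.89.

$1444.89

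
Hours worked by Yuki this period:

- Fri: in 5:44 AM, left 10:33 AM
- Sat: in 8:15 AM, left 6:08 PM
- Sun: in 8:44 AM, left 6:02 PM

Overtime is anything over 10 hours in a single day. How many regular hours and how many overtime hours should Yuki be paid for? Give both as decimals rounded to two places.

Regular 24.00 hours, overtime 0.00 hours

Fri: 5:44 AM–10:33 AM = 4 h 49 min
Sat: 8:15 AM–6:08 PM = 9 h 53 min
Sun: 8:44 AM–6:02 PM = 9 h 18 min
Fri reg 4 h 49 min / OT 0 h 0 min; Sat reg 9 h 53 min / OT 0 h 0 min; Sun reg 9 h 18 min / OT 0 h 0 min.
Totals: regular 24 h 0 min, overtime 0 h 0 min.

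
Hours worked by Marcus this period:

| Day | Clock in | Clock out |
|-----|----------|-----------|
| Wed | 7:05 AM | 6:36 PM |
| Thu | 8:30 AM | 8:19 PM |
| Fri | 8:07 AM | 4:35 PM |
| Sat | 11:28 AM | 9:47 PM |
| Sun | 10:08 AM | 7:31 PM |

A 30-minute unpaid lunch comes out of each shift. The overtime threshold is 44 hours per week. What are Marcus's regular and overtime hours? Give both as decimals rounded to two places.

Wed: 7:05 AM–6:36 PM = 11 h 31 min; less 30 min break → 11 h 1 min
Thu: 8:30 AM–8:19 PM = 11 h 49 min; less 30 min break → 11 h 19 min
Fri: 8:07 AM–4:35 PM = 8 h 28 min; less 30 min break → 7 h 58 min
Sat: 11:28 AM–9:47 PM = 10 h 19 min; less 30 min break → 9 h 49 min
Sun: 10:08 AM–7:31 PM = 9 h 23 min; less 30 min break → 8 h 53 min
Total worked: 49 h 0 min = 49.00 h.
Threshold 44 h → overtime 5 h 0 min, regular 44 h 0 min.

Regular 44.00 hours, overtime 5.00 hours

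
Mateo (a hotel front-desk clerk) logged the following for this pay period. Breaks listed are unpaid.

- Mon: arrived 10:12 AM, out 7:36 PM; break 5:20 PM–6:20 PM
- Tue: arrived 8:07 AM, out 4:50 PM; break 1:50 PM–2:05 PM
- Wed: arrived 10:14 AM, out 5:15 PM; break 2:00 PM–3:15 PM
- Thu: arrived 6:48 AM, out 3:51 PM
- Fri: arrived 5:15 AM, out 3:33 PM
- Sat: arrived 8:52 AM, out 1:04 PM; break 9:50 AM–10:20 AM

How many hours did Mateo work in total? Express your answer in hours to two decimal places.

45.68 hours

Mon: 10:12 AM–7:36 PM = 9 h 24 min; less 60 min break → 8 h 24 min
Tue: 8:07 AM–4:50 PM = 8 h 43 min; less 15 min break → 8 h 28 min
Wed: 10:14 AM–5:15 PM = 7 h 1 min; less 75 min break → 5 h 46 min
Thu: 6:48 AM–3:51 PM = 9 h 3 min
Fri: 5:15 AM–3:33 PM = 10 h 18 min
Sat: 8:52 AM–1:04 PM = 4 h 12 min; less 30 min break → 3 h 42 min
Total: 8 h 24 min + 8 h 28 min + 5 h 46 min + 9 h 3 min + 10 h 18 min + 3 h 42 min = 45 h 41 min.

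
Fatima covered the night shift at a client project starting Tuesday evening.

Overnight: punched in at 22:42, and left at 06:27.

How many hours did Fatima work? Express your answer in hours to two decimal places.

Overnight: 22:42 → midnight = 1 h 18 min; midnight → 06:27 = 6 h 27 min; span 7 h 45 min

7.75 hours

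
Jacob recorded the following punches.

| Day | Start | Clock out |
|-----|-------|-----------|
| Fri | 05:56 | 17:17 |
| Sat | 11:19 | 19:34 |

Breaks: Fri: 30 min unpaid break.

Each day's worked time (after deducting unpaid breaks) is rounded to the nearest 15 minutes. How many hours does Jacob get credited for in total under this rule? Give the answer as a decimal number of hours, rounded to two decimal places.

19.00 hours

Fri: 05:56–17:17 = 11 h 21 min − 30 min = 10 h 51 min → rounds to 10 h 45 min
Sat: 11:19–19:34 = 8 h 15 min → rounds to 8 h 15 min
Total credited: 19 h 0 min.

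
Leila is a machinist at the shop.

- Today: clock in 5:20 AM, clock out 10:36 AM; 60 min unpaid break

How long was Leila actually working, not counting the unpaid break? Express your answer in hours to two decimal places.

Today: 5:20 AM–10:36 AM = 5 h 16 min; less 60 min break → 4 h 16 min

4.27 hours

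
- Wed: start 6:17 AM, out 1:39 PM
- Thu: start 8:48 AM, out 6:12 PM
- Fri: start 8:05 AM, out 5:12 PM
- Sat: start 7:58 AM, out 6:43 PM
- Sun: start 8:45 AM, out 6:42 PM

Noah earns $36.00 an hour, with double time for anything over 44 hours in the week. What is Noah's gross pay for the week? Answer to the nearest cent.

Wed: 6:17 AM–1:39 PM = 7 h 22 min
Thu: 8:48 AM–6:12 PM = 9 h 24 min
Fri: 8:05 AM–5:12 PM = 9 h 7 min
Sat: 7:58 AM–6:43 PM = 10 h 45 min
Sun: 8:45 AM–6:42 PM = 9 h 57 min
Total worked: 46 h 35 min = 2795 min.
Regular 44 h 0 min = 2640 min at $36.00/h; overtime 2 h 35 min = 155 min at $72.00/h.
Pay = (2640 × $36.00 + 155 × $72.00) ÷ 60 = $1770.00.

$1770.00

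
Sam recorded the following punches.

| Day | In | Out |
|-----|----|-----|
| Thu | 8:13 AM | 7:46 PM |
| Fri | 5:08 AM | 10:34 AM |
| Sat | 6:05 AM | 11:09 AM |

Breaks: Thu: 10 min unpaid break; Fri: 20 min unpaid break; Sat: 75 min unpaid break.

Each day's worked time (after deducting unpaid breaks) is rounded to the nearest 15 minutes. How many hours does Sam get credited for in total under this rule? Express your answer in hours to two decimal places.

20.25 hours

Thu: 8:13 AM–7:46 PM = 11 h 33 min − 10 min = 11 h 23 min → rounds to 11 h 30 min
Fri: 5:08 AM–10:34 AM = 5 h 26 min − 20 min = 5 h 6 min → rounds to 5 h 0 min
Sat: 6:05 AM–11:09 AM = 5 h 4 min − 75 min = 3 h 49 min → rounds to 3 h 45 min
Total credited: 20 h 15 min.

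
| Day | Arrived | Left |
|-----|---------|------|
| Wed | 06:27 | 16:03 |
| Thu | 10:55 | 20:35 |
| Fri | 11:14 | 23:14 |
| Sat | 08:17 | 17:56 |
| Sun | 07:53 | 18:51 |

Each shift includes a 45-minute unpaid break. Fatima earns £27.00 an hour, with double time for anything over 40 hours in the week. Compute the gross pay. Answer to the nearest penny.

£1519.20

Wed: 06:27–16:03 = 9 h 36 min; less 45 min break → 8 h 51 min
Thu: 10:55–20:35 = 9 h 40 min; less 45 min break → 8 h 55 min
Fri: 11:14–23:14 = 12 h 0 min; less 45 min break → 11 h 15 min
Sat: 08:17–17:56 = 9 h 39 min; less 45 min break → 8 h 54 min
Sun: 07:53–18:51 = 10 h 58 min; less 45 min break → 10 h 13 min
Total worked: 48 h 8 min = 2888 min.
Regular 40 h 0 min = 2400 min at £27.00/h; overtime 8 h 8 min = 488 min at £54.00/h.
Pay = (2400 × £27.00 + 488 × £54.00) ÷ 60 = £1519.20.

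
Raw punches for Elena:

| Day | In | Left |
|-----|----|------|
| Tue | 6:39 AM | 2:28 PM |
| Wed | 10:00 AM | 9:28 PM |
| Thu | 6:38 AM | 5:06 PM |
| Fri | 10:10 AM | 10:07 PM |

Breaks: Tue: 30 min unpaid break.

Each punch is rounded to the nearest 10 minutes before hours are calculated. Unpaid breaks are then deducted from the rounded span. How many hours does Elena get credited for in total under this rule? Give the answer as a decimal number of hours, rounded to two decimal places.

41.33 hours

Tue: in 6:39 AM→6:40 AM, out 2:28 PM→2:30 PM; 7 h 50 min − 30 min = 7 h 20 min
Wed: in 10:00 AM→10:00 AM, out 9:28 PM→9:30 PM; 11 h 30 min
Thu: in 6:38 AM→6:40 AM, out 5:06 PM→5:10 PM; 10 h 30 min
Fri: in 10:10 AM→10:10 AM, out 10:07 PM→10:10 PM; 12 h 0 min
Total credited: 41 h 20 min.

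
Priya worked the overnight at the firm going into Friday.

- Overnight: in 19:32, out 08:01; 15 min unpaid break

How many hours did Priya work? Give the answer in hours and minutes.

12 h 14 min

Overnight: 19:32 → midnight = 4 h 28 min; midnight → 08:01 = 8 h 1 min; span 12 h 29 min; less 15 min break → 12 h 14 min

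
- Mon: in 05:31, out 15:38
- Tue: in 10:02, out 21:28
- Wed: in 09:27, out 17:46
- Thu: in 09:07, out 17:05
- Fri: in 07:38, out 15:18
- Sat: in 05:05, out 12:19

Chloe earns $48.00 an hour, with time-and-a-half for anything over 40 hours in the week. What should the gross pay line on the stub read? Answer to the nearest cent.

$2836.80

Mon: 05:31–15:38 = 10 h 7 min
Tue: 10:02–21:28 = 11 h 26 min
Wed: 09:27–17:46 = 8 h 19 min
Thu: 09:07–17:05 = 7 h 58 min
Fri: 07:38–15:18 = 7 h 40 min
Sat: 05:05–12:19 = 7 h 14 min
Total worked: 52 h 44 min = 3164 min.
Regular 40 h 0 min = 2400 min at $48.00/h; overtime 12 h 44 min = 764 min at $72.00/h.
Pay = (2400 × $48.00 + 764 × $72.00) ÷ 60 = $2836.80.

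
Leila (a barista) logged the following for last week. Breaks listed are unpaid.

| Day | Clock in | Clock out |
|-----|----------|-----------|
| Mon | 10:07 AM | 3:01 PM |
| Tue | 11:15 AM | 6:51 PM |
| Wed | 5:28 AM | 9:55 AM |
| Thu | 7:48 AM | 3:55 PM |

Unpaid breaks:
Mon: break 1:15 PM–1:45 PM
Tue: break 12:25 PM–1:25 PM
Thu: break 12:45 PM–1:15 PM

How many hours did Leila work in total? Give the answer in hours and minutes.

Mon: 10:07 AM–3:01 PM = 4 h 54 min; less 30 min break → 4 h 24 min
Tue: 11:15 AM–6:51 PM = 7 h 36 min; less 60 min break → 6 h 36 min
Wed: 5:28 AM–9:55 AM = 4 h 27 min
Thu: 7:48 AM–3:55 PM = 8 h 7 min; less 30 min break → 7 h 37 min
Total: 4 h 24 min + 6 h 36 min + 4 h 27 min + 7 h 37 min = 23 h 4 min.

23 h 4 min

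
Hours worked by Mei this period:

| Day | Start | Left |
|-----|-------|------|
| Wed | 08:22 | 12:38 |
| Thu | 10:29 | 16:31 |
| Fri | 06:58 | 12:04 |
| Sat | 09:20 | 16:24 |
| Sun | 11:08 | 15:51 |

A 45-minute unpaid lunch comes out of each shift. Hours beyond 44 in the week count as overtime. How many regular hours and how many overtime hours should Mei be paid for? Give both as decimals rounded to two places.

Wed: 08:22–12:38 = 4 h 16 min; less 45 min break → 3 h 31 min
Thu: 10:29–16:31 = 6 h 2 min; less 45 min break → 5 h 17 min
Fri: 06:58–12:04 = 5 h 6 min; less 45 min break → 4 h 21 min
Sat: 09:20–16:24 = 7 h 4 min; less 45 min break → 6 h 19 min
Sun: 11:08–15:51 = 4 h 43 min; less 45 min break → 3 h 58 min
Total worked: 23 h 26 min = 23.43 h.
Threshold 44 h → overtime 0 h 0 min, regular 23 h 26 min.

Regular 23.43 hours, overtime 0.00 hours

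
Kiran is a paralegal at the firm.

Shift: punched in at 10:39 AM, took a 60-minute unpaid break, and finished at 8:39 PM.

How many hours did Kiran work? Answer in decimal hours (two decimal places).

Shift: 10:39 AM–8:39 PM = 10 h 0 min; less 60 min break → 9 h 0 min

9.00 hours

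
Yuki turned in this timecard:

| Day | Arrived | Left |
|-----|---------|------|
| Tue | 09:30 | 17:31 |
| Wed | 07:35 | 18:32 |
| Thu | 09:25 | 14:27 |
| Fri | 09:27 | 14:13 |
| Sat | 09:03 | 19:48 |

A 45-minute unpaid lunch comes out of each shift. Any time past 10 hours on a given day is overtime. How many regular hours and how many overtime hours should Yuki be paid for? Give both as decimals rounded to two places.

Regular 35.57 hours, overtime 0.20 hours

Tue: 09:30–17:31 = 8 h 1 min; less 45 min break → 7 h 16 min
Wed: 07:35–18:32 = 10 h 57 min; less 45 min break → 10 h 12 min
Thu: 09:25–14:27 = 5 h 2 min; less 45 min break → 4 h 17 min
Fri: 09:27–14:13 = 4 h 46 min; less 45 min break → 4 h 1 min
Sat: 09:03–19:48 = 10 h 45 min; less 45 min break → 10 h 0 min
Tue reg 7 h 16 min / OT 0 h 0 min; Wed reg 10 h 0 min / OT 0 h 12 min; Thu reg 4 h 17 min / OT 0 h 0 min; Fri reg 4 h 1 min / OT 0 h 0 min; Sat reg 10 h 0 min / OT 0 h 0 min.
Totals: regular 35 h 34 min, overtime 0 h 12 min.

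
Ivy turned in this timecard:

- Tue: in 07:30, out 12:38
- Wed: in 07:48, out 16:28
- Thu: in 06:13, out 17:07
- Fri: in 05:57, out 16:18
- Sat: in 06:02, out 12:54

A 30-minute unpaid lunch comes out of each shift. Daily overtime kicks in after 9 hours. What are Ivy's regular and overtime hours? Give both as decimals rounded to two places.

Regular 37.17 hours, overtime 2.25 hours

Tue: 07:30–12:38 = 5 h 8 min; less 30 min break → 4 h 38 min
Wed: 07:48–16:28 = 8 h 40 min; less 30 min break → 8 h 10 min
Thu: 06:13–17:07 = 10 h 54 min; less 30 min break → 10 h 24 min
Fri: 05:57–16:18 = 10 h 21 min; less 30 min break → 9 h 51 min
Sat: 06:02–12:54 = 6 h 52 min; less 30 min break → 6 h 22 min
Tue reg 4 h 38 min / OT 0 h 0 min; Wed reg 8 h 10 min / OT 0 h 0 min; Thu reg 9 h 0 min / OT 1 h 24 min; Fri reg 9 h 0 min / OT 0 h 51 min; Sat reg 6 h 22 min / OT 0 h 0 min.
Totals: regular 37 h 10 min, overtime 2 h 15 min.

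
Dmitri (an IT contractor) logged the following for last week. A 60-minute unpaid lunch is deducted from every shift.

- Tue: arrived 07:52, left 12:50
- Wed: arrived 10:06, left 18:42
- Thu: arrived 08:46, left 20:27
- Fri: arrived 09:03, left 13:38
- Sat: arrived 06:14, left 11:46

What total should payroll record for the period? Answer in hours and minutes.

30 h 22 min

Tue: 07:52–12:50 = 4 h 58 min; less 60 min break → 3 h 58 min
Wed: 10:06–18:42 = 8 h 36 min; less 60 min break → 7 h 36 min
Thu: 08:46–20:27 = 11 h 41 min; less 60 min break → 10 h 41 min
Fri: 09:03–13:38 = 4 h 35 min; less 60 min break → 3 h 35 min
Sat: 06:14–11:46 = 5 h 32 min; less 60 min break → 4 h 32 min
Total: 3 h 58 min + 7 h 36 min + 10 h 41 min + 3 h 35 min + 4 h 32 min = 30 h 22 min.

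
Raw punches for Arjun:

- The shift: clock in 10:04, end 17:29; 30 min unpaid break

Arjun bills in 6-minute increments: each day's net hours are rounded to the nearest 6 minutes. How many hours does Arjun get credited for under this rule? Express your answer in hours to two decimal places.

6.90 hours

The shift: 10:04–17:29 = 7 h 25 min − 30 min = 6 h 55 min → rounds to 6 h 54 min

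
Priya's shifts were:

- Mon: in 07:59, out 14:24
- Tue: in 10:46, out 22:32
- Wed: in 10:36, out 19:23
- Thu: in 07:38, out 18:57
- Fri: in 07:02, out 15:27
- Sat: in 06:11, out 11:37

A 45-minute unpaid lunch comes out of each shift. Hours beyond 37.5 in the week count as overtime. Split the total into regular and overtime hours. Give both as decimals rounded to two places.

Regular 37.50 hours, overtime 10.13 hours

Mon: 07:59–14:24 = 6 h 25 min; less 45 min break → 5 h 40 min
Tue: 10:46–22:32 = 11 h 46 min; less 45 min break → 11 h 1 min
Wed: 10:36–19:23 = 8 h 47 min; less 45 min break → 8 h 2 min
Thu: 07:38–18:57 = 11 h 19 min; less 45 min break → 10 h 34 min
Fri: 07:02–15:27 = 8 h 25 min; less 45 min break → 7 h 40 min
Sat: 06:11–11:37 = 5 h 26 min; less 45 min break → 4 h 41 min
Total worked: 47 h 38 min = 47.63 h.
Threshold 37.5 h → overtime 10 h 8 min, regular 37 h 30 min.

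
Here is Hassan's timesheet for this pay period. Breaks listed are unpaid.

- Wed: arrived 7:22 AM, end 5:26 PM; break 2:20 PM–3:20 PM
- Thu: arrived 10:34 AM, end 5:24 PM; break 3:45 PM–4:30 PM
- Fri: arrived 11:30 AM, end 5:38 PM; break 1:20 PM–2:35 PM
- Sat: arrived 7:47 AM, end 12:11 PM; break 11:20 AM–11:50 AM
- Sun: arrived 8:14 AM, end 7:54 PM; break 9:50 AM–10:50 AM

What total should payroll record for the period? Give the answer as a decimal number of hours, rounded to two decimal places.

34.60 hours

Wed: 7:22 AM–5:26 PM = 10 h 4 min; less 60 min break → 9 h 4 min
Thu: 10:34 AM–5:24 PM = 6 h 50 min; less 45 min break → 6 h 5 min
Fri: 11:30 AM–5:38 PM = 6 h 8 min; less 75 min break → 4 h 53 min
Sat: 7:47 AM–12:11 PM = 4 h 24 min; less 30 min break → 3 h 54 min
Sun: 8:14 AM–7:54 PM = 11 h 40 min; less 60 min break → 10 h 40 min
Total: 9 h 4 min + 6 h 5 min + 4 h 53 min + 3 h 54 min + 10 h 40 min = 34 h 36 min.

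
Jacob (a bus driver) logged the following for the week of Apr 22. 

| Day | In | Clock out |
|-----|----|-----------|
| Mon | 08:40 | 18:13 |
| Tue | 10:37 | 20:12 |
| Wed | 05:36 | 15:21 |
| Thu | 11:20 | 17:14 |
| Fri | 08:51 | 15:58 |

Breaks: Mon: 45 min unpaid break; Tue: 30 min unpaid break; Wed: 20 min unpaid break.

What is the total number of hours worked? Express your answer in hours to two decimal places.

Mon: 08:40–18:13 = 9 h 33 min; less 45 min break → 8 h 48 min
Tue: 10:37–20:12 = 9 h 35 min; less 30 min break → 9 h 5 min
Wed: 05:36–15:21 = 9 h 45 min; less 20 min break → 9 h 25 min
Thu: 11:20–17:14 = 5 h 54 min
Fri: 08:51–15:58 = 7 h 7 min
Total: 8 h 48 min + 9 h 5 min + 9 h 25 min + 5 h 54 min + 7 h 7 min = 40 h 19 min.

40.32 hours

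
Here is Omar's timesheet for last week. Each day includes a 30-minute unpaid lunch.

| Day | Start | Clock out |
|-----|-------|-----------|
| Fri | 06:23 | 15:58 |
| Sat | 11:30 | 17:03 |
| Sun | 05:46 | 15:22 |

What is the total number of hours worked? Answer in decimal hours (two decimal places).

23.23 hours

Fri: 06:23–15:58 = 9 h 35 min; less 30 min break → 9 h 5 min
Sat: 11:30–17:03 = 5 h 33 min; less 30 min break → 5 h 3 min
Sun: 05:46–15:22 = 9 h 36 min; less 30 min break → 9 h 6 min
Total: 9 h 5 min + 5 h 3 min + 9 h 6 min = 23 h 14 min.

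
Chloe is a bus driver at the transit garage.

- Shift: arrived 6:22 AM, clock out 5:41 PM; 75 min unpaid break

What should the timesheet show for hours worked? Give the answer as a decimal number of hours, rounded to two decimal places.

10.07 hours

Shift: 6:22 AM–5:41 PM = 11 h 19 min; less 75 min break → 10 h 4 min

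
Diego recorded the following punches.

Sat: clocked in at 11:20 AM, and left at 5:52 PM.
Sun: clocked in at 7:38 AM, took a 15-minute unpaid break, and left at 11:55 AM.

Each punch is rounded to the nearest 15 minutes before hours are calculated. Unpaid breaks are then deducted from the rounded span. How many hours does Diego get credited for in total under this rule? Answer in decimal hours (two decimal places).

10.50 hours

Sat: in 11:20 AM→11:15 AM, out 5:52 PM→5:45 PM; 6 h 30 min
Sun: in 7:38 AM→7:45 AM, out 11:55 AM→12:00 PM; 4 h 15 min − 15 min = 4 h 0 min
Total credited: 10 h 30 min.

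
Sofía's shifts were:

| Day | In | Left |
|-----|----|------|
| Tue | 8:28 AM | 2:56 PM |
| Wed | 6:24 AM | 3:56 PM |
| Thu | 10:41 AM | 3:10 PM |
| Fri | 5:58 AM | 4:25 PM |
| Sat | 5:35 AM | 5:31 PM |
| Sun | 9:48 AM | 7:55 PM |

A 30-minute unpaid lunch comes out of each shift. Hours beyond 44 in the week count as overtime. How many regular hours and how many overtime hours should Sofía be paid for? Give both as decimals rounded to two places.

Tue: 8:28 AM–2:56 PM = 6 h 28 min; less 30 min break → 5 h 58 min
Wed: 6:24 AM–3:56 PM = 9 h 32 min; less 30 min break → 9 h 2 min
Thu: 10:41 AM–3:10 PM = 4 h 29 min; less 30 min break → 3 h 59 min
Fri: 5:58 AM–4:25 PM = 10 h 27 min; less 30 min break → 9 h 57 min
Sat: 5:35 AM–5:31 PM = 11 h 56 min; less 30 min break → 11 h 26 min
Sun: 9:48 AM–7:55 PM = 10 h 7 min; less 30 min break → 9 h 37 min
Total worked: 49 h 59 min = 49.98 h.
Threshold 44 h → overtime 5 h 59 min, regular 44 h 0 min.

Regular 44.00 hours, overtime 5.98 hours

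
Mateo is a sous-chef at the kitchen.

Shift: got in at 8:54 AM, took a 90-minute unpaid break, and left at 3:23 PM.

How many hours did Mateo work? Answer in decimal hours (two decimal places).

Shift: 8:54 AM–3:23 PM = 6 h 29 min; less 90 min break → 4 h 59 min

4.98 hours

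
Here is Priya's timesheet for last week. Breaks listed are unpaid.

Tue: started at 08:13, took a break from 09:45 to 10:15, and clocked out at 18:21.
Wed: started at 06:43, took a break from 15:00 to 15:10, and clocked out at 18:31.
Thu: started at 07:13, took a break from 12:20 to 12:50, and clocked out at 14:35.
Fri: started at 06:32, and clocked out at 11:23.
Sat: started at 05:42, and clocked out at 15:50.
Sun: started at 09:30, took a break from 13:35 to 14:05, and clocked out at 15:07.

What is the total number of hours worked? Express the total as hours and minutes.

Tue: 08:13–18:21 = 10 h 8 min; less 30 min break → 9 h 38 min
Wed: 06:43–18:31 = 11 h 48 min; less 10 min break → 11 h 38 min
Thu: 07:13–14:35 = 7 h 22 min; less 30 min break → 6 h 52 min
Fri: 06:32–11:23 = 4 h 51 min
Sat: 05:42–15:50 = 10 h 8 min
Sun: 09:30–15:07 = 5 h 37 min; less 30 min break → 5 h 7 min
Total: 9 h 38 min + 11 h 38 min + 6 h 52 min + 4 h 51 min + 10 h 8 min + 5 h 7 min = 48 h 14 min.

48 h 14 min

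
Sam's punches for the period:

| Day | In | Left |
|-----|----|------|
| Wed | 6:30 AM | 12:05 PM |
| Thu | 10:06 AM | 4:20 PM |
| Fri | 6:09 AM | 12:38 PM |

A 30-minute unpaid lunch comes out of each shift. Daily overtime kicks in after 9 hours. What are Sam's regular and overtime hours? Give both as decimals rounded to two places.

Wed: 6:30 AM–12:05 PM = 5 h 35 min; less 30 min break → 5 h 5 min
Thu: 10:06 AM–4:20 PM = 6 h 14 min; less 30 min break → 5 h 44 min
Fri: 6:09 AM–12:38 PM = 6 h 29 min; less 30 min break → 5 h 59 min
Wed reg 5 h 5 min / OT 0 h 0 min; Thu reg 5 h 44 min / OT 0 h 0 min; Fri reg 5 h 59 min / OT 0 h 0 min.
Totals: regular 16 h 48 min, overtime 0 h 0 min.

Regular 16.80 hours, overtime 0.00 hours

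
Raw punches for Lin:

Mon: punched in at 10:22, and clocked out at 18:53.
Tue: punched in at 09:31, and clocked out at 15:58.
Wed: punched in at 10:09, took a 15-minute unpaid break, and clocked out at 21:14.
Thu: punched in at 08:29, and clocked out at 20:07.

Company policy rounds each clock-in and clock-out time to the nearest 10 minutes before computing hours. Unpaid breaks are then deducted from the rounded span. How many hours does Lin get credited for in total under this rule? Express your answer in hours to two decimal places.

37.42 hours

Mon: in 10:22→10:20, out 18:53→18:50; 8 h 30 min
Tue: in 09:31→09:30, out 15:58→16:00; 6 h 30 min
Wed: in 10:09→10:10, out 21:14→21:10; 11 h 0 min − 15 min = 10 h 45 min
Thu: in 08:29→08:30, out 20:07→20:10; 11 h 40 min
Total credited: 37 h 25 min.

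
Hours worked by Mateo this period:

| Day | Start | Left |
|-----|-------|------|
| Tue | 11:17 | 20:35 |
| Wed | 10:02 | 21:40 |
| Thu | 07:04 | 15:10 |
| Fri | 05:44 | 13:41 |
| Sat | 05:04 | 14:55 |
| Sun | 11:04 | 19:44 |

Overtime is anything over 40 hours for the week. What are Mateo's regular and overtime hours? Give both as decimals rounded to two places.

Regular 40.00 hours, overtime 15.50 hours

Tue: 11:17–20:35 = 9 h 18 min
Wed: 10:02–21:40 = 11 h 38 min
Thu: 07:04–15:10 = 8 h 6 min
Fri: 05:44–13:41 = 7 h 57 min
Sat: 05:04–14:55 = 9 h 51 min
Sun: 11:04–19:44 = 8 h 40 min
Total worked: 55 h 30 min = 55.50 h.
Threshold 40 h → overtime 15 h 30 min, regular 40 h 0 min.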